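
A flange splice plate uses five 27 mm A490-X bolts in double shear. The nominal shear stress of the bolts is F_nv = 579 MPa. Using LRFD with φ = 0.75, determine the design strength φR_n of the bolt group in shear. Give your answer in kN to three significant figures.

A_b = π × 27² / 4 = 572.6 mm².
R_n = F_nv · A_b · n · n_s = 579 × 572.6 × 5 × 2 / 1000 = 3315 kN.
Design strength φR_n = 0.75 × 3315 = 2490 kN.

2490 kN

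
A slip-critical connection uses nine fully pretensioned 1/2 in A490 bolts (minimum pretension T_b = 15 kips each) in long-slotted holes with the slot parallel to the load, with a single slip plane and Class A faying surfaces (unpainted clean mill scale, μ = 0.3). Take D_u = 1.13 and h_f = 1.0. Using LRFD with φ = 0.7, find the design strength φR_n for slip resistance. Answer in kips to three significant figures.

32 kips

R_n = μ · D_u · h_f · T_b · n_s · n_b = 0.3 × 1.13 × 1.0 × 15 × 1 × 9 = 45.76 kips.
Design strength φR_n = 0.7 × 45.76 = 32 kips.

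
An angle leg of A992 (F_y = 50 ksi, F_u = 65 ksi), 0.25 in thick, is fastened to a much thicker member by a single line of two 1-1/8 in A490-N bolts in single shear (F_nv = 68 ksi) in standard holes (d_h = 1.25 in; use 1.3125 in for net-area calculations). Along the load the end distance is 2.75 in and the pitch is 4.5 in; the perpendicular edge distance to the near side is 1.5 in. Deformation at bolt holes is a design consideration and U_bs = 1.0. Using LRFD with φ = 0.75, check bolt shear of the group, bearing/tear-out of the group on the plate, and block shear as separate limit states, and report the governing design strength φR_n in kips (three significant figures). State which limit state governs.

48.9 kips (block shear governs)

Bolt shear: A_b = π·1.125²/4 = 0.994 in²; R_n = 68 × 0.994 × 2 × 1 = 135.2 kips → 0.75 × 135.2 = 101 kips.
Bearing: edge l_c = 2.125, r_n = 41.44 kips; interior l_c = 3.25, r_n = 43.87 kips; R_n = 41.44 + 1·43.87 = 85.31 kips → 64 kips.
Block shear: A_gv = 1.812, A_nv = 1.32, A_nt = 0.2109 in²; R_n = min(0.6F_uA_nv, 0.6F_yA_gv) + U_bs·F_u·A_nt = 65.2 kips → 48.9 kips.
Block shear governs: 48.9 kips.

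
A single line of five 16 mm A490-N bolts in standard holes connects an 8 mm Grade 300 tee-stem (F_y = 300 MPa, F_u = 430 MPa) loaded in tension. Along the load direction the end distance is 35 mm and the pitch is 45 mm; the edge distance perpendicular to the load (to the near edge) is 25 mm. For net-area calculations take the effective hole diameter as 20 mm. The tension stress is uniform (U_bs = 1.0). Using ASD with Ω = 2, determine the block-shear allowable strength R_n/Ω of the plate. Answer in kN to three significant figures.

155 kN

Shear plane L_v = 35 + 4·45 = 215 mm; A_gv = 215 × 8 = 1720 mm².
A_nv = (215 − 4.5·20) × 8 = 1000 mm².
A_nt = (25 − 0.5·20) × 8 = 120 mm².
0.6 F_u A_nv = 258 kN; 0.6 F_y A_gv = 309.6 kN → shear rupture governs the shear term.
R_n = 258 + 1.0 × 430 × 120 / 1000 = 309.6 kN.
Allowable strength R_n/Ω = 309.6 / 2 = 155 kN.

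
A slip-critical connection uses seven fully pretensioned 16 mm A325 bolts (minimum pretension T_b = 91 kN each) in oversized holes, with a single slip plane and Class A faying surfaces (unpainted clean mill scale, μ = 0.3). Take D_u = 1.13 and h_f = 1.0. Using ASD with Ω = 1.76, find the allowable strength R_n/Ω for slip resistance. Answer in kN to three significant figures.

R_n = μ · D_u · h_f · T_b · n_s · n_b = 0.3 × 1.13 × 1.0 × 91 × 1 × 7 = 215.9 kN.
Allowable strength R_n/Ω = 215.9 / 1.76 = 123 kN.

123 kN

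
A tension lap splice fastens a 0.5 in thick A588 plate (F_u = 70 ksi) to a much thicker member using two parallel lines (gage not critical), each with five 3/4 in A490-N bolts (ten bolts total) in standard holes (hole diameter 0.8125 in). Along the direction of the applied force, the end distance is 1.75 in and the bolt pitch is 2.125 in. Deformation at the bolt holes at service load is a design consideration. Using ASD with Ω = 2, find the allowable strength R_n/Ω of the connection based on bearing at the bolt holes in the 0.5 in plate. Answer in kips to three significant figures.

Per bolt r_n = 1.2 l_c t F_u ≤ 2.4 d t F_u; upper limit = 2.4 × 0.75 × 0.5 × 70 = 63 kips.
Edge bolt: l_c = 1.75 − 0.8125/2 = 1.344 in → 1.2 × 1.344 × 0.5 × 70 = 56.44 → r_n = 56.44 kips.
Interior bolts: l_c = 2.125 − 0.8125 = 1.312 in → 1.2 × 1.312 × 0.5 × 70 = 55.12 → r_n = 55.12 kips.
R_n = 2 × 56.44 + 8 × 55.12 = 553.9 kips.
Allowable strength R_n/Ω = 553.9 / 2 = 277 kips.

277 kips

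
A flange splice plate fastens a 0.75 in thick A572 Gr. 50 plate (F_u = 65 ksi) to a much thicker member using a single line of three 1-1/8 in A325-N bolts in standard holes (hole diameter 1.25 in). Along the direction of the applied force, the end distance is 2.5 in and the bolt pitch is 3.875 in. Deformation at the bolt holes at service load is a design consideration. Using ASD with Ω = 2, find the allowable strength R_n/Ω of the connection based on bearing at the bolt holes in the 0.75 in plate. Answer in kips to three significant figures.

Per bolt r_n = 1.2 l_c t F_u ≤ 2.4 d t F_u; upper limit = 2.4 × 1.125 × 0.75 × 65 = 131.6 kips.
Edge bolt: l_c = 2.5 − 1.25/2 = 1.875 in → 1.2 × 1.875 × 0.75 × 65 = 109.7 → r_n = 109.7 kips.
Interior bolts: l_c = 3.875 − 1.25 = 2.625 in → 1.2 × 2.625 × 0.75 × 65 = 153.6 → r_n = 131.6 kips.
R_n = 1 × 109.7 + 2 × 131.6 = 372.9 kips.
Allowable strength R_n/Ω = 372.9 / 2 = 186 kips.

186 kips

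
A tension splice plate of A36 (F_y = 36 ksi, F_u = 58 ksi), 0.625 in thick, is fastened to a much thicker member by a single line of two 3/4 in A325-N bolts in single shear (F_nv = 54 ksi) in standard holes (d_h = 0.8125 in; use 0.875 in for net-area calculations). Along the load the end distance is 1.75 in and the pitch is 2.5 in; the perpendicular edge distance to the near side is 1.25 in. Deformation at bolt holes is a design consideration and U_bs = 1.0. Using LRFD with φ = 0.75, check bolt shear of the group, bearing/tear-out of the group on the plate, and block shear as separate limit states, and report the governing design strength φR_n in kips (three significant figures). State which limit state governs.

35.8 kips (bolt shear governs)

Bolt shear: A_b = π·0.75²/4 = 0.4418 in²; R_n = 54 × 0.4418 × 2 × 1 = 47.71 kips → 0.75 × 47.71 = 35.8 kips.
Bearing: edge l_c = 1.344, r_n = 58.45 kips; interior l_c = 1.688, r_n = 65.25 kips; R_n = 58.45 + 1·65.25 = 123.7 kips → 92.8 kips.
Block shear: A_gv = 2.656, A_nv = 1.836, A_nt = 0.5078 in²; R_n = min(0.6F_uA_nv, 0.6F_yA_gv) + U_bs·F_u·A_nt = 86.83 kips → 65.1 kips.
Bolt shear governs: 35.8 kips.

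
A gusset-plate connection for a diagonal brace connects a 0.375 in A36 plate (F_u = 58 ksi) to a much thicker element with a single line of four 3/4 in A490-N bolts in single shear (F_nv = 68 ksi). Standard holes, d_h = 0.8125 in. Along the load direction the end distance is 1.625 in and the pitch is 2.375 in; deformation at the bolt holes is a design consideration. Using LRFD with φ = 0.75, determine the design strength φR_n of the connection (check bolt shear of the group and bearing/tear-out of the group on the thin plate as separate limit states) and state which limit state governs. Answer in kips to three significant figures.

Bolt shear: A_b = π·0.75²/4 = 0.4418 in²; R_n = 68 × 0.4418 × 4 × 1 = 120.2 kips → 0.75 × 120.2 = 90.1 kips.
Bearing (1.2 l_c t F_u ≤ 2.4 d t F_u): upper limit = 2.4·0.75·0.375·58 = 39.15 kips.
  Edge l_c = 1.625 − 0.8125/2 = 1.219 → r_n = 31.81 kips; interior l_c = 2.375 − 0.8125 = 1.562 → r_n = 39.15 kips.
  R_n,bearing = 1·31.81 + 3·39.15 = 149.3 kips → 0.75 × 149.3 = 112 kips.
Bolt shear governs: 90.1 kips.

90.1 kips (bolt shear governs)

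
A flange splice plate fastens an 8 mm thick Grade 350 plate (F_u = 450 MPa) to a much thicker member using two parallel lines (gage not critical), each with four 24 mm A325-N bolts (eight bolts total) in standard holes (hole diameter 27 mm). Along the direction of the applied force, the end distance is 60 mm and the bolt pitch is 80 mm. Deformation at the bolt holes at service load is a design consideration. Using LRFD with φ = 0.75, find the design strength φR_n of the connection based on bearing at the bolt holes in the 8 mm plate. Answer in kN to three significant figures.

1230 kN

Per bolt r_n = 1.2 l_c t F_u ≤ 2.4 d t F_u; upper limit = 2.4 × 24 × 8 × 450 / 1000 = 207.4 kN.
Edge bolt: l_c = 60 − 27/2 = 46.5 mm → 1.2 × 46.5 × 8 × 450 / 1000 = 200.9 → r_n = 200.9 kN.
Interior bolts: l_c = 80 − 27 = 53 mm → 1.2 × 53 × 8 × 450 / 1000 = 229 → r_n = 207.4 kN.
R_n = 2 × 200.9 + 6 × 207.4 = 1646 kN.
Design strength φR_n = 0.75 × 1646 = 1230 kN.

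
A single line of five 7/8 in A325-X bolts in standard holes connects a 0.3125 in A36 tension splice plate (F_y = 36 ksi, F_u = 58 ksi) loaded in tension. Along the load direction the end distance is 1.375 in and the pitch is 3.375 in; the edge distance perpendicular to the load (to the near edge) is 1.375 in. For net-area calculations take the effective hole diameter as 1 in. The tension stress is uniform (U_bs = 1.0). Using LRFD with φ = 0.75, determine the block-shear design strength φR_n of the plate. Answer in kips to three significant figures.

87.2 kips

Shear plane L_v = 1.375 + 4·3.375 = 14.88 in; A_gv = 14.88 × 0.3125 = 4.648 in².
A_nv = (14.88 − 4.5·1) × 0.3125 = 3.242 in².
A_nt = (1.375 − 0.5·1) × 0.3125 = 0.2734 in².
0.6 F_u A_nv = 112.8 kips; 0.6 F_y A_gv = 100.4 kips → shear yielding governs the shear term.
R_n = 100.4 + 1.0 × 58 × 0.2734 = 116.3 kips.
Design strength φR_n = 0.75 × 116.3 = 87.2 kips.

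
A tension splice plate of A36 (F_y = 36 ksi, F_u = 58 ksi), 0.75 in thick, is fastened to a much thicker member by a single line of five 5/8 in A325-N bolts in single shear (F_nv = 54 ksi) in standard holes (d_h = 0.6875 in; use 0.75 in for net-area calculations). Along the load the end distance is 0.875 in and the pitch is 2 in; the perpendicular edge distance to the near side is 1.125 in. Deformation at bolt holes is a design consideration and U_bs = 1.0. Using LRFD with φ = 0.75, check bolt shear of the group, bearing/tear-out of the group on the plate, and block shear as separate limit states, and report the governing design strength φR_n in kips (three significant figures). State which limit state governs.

62.1 kips (bolt shear governs)

Bolt shear: A_b = π·0.625²/4 = 0.3068 in²; R_n = 54 × 0.3068 × 5 × 1 = 82.83 kips → 0.75 × 82.83 = 62.1 kips.
Bearing: edge l_c = 0.5312, r_n = 27.73 kips; interior l_c = 1.312, r_n = 65.25 kips; R_n = 27.73 + 4·65.25 = 288.7 kips → 217 kips.
Block shear: A_gv = 6.656, A_nv = 4.125, A_nt = 0.5625 in²; R_n = min(0.6F_uA_nv, 0.6F_yA_gv) + U_bs·F_u·A_nt = 176.2 kips → 132 kips.
Bolt shear governs: 62.1 kips.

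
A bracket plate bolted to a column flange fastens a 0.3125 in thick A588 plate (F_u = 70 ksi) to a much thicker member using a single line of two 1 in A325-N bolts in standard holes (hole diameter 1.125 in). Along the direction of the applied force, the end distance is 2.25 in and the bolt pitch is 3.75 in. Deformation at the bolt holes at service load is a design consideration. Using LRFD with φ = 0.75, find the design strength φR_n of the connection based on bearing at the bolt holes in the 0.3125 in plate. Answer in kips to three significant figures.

72.6 kips

Per bolt r_n = 1.2 l_c t F_u ≤ 2.4 d t F_u; upper limit = 2.4 × 1 × 0.3125 × 70 = 52.5 kips.
Edge bolt: l_c = 2.25 − 1.125/2 = 1.688 in → 1.2 × 1.688 × 0.3125 × 70 = 44.3 → r_n = 44.3 kips.
Interior bolts: l_c = 3.75 − 1.125 = 2.625 in → 1.2 × 2.625 × 0.3125 × 70 = 68.91 → r_n = 52.5 kips.
R_n = 1 × 44.3 + 1 × 52.5 = 96.8 kips.
Design strength φR_n = 0.75 × 96.8 = 72.6 kips.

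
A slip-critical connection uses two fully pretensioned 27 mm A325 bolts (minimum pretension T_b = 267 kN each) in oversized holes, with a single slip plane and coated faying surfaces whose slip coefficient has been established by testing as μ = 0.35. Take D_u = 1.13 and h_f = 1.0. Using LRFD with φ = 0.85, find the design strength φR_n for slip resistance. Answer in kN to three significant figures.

180 kN

R_n = μ · D_u · h_f · T_b · n_s · n_b = 0.35 × 1.13 × 1.0 × 267 × 1 × 2 = 211.2 kN.
Design strength φR_n = 0.85 × 211.2 = 180 kN.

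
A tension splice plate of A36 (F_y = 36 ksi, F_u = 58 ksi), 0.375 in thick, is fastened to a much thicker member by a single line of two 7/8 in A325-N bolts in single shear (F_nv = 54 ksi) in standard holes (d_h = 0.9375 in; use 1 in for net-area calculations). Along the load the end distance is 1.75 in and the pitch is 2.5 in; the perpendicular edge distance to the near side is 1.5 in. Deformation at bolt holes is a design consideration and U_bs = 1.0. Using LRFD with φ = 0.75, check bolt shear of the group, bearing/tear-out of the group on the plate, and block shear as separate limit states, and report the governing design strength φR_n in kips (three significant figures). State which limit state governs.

Bolt shear: A_b = π·0.875²/4 = 0.6013 in²; R_n = 54 × 0.6013 × 2 × 1 = 64.94 kips → 0.75 × 64.94 = 48.7 kips.
Bearing: edge l_c = 1.281, r_n = 33.44 kips; interior l_c = 1.562, r_n = 40.78 kips; R_n = 33.44 + 1·40.78 = 74.22 kips → 55.7 kips.
Block shear: A_gv = 1.594, A_nv = 1.031, A_nt = 0.375 in²; R_n = min(0.6F_uA_nv, 0.6F_yA_gv) + U_bs·F_u·A_nt = 56.17 kips → 42.1 kips.
Block shear governs: 42.1 kips.

42.1 kips (block shear governs)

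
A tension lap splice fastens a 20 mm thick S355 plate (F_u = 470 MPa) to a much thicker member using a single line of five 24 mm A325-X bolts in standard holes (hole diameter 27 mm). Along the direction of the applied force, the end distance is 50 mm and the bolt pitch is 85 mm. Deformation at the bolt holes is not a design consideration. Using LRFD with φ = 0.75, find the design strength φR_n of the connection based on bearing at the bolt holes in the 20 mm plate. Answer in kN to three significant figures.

Per bolt r_n = 1.5 l_c t F_u ≤ 3.0 d t F_u; upper limit = 3.0 × 24 × 20 × 470 / 1000 = 676.8 kN.
Edge bolt: l_c = 50 − 27/2 = 36.5 mm → 1.5 × 36.5 × 20 × 470 / 1000 = 514.6 → r_n = 514.6 kN.
Interior bolts: l_c = 85 − 27 = 58 mm → 1.5 × 58 × 20 × 470 / 1000 = 817.8 → r_n = 676.8 kN.
R_n = 1 × 514.6 + 4 × 676.8 = 3222 kN.
Design strength φR_n = 0.75 × 3222 = 2420 kN.

2420 kN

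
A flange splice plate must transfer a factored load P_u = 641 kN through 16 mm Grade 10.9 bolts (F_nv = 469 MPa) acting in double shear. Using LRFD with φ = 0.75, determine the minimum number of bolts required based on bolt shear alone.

A_b = π·16²/4 = 201.1 mm².
Per-bolt design strength φR_n = 0.75 × 469 × 201.1 × 2 / 1000 = 141.4 kN.
n ≥ 641 / 141.4 = 4.532 → use 5 bolts.

5 bolts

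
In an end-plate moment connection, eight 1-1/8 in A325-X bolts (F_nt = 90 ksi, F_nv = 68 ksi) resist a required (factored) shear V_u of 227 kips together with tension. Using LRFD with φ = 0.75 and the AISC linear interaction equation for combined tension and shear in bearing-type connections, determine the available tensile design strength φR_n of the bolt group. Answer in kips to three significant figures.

A_b = π·1.125²/4 = 0.994 in²; f_rv = 227 / (8 × 0.994) = 28.55 ksi.
F'_nt = 1.3 F_nt − (F_nt / φF_nv) f_rv = 1.3·90 − (90/(0.75·68))·28.55 = 66.63 ksi, capped at F_nt → F'_nt = 66.63 ksi.
R_n = F'_nt · A_b · n = 66.63 × 0.994 × 8 = 529.8 kips.
Design strength φR_n = 0.75 × 529.8 = 397 kips.

397 kips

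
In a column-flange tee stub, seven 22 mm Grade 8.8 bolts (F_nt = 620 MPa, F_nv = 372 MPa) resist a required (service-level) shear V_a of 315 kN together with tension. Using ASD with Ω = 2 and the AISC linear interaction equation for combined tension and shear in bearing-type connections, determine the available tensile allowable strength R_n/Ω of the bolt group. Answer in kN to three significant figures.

A_b = π·22²/4 = 380.1 mm²; f_rv = 315 × 1000 / (7 × 380.1) = 118.4 MPa.
F'_nt = 1.3 F_nt − (Ω F_nt / F_nv) f_rv = 1.3·620 − (2·620/372)·118.4 = 411.4 MPa, capped at F_nt → F'_nt = 411.4 MPa.
R_n = F'_nt · A_b · n = 411.4 × 380.1 × 7 / 1000 = 1095 kN.
Allowable strength R_n/Ω = 1095 / 2 = 547 kN.

547 kN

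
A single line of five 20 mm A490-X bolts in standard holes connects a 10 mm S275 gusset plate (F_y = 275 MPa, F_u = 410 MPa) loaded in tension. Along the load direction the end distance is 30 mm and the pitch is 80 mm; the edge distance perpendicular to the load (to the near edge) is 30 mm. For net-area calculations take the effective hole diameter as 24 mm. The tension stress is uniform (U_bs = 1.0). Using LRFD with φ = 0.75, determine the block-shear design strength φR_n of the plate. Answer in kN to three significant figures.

Shear plane L_v = 30 + 4·80 = 350 mm; A_gv = 350 × 10 = 3500 mm².
A_nv = (350 − 4.5·24) × 10 = 2420 mm².
A_nt = (30 − 0.5·24) × 10 = 180 mm².
0.6 F_u A_nv = 595.3 kN; 0.6 F_y A_gv = 577.5 kN → shear yielding governs the shear term.
R_n = 577.5 + 1.0 × 410 × 180 / 1000 = 651.3 kN.
Design strength φR_n = 0.75 × 651.3 = 488 kN.

488 kN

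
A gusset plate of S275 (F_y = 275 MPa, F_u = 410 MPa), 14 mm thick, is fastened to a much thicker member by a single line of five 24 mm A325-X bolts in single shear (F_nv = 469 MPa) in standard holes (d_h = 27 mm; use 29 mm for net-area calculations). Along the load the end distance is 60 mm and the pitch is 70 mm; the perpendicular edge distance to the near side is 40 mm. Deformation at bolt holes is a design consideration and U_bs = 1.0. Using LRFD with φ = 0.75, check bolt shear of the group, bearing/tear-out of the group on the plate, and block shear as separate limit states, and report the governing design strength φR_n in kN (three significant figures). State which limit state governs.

Bolt shear: A_b = π·24²/4 = 452.4 mm²; R_n = 469 × 452.4 × 5 × 1 / 1000 = 1061 kN → 0.75 × 1061 = 796 kN.
Bearing: edge l_c = 46.5, r_n = 320.3 kN; interior l_c = 43, r_n = 296.2 kN; R_n = 320.3 + 4·296.2 = 1505 kN → 1130 kN.
Block shear: A_gv = 4760, A_nv = 2933, A_nt = 357 mm²; R_n = min(0.6F_uA_nv, 0.6F_yA_gv) + U_bs·F_u·A_nt = 867.9 kN → 651 kN.
Block shear governs: 651 kN.

651 kN (block shear governs)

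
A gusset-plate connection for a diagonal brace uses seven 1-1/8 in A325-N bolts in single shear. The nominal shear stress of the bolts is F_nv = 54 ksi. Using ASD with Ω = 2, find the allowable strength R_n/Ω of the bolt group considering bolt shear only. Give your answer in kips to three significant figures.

188 kips

A_b = π × 1.125² / 4 = 0.994 in².
R_n = F_nv · A_b · n · n_s = 54 × 0.994 × 7 × 1 = 375.7 kips.
Allowable strength R_n/Ω = 375.7 / 2 = 188 kips.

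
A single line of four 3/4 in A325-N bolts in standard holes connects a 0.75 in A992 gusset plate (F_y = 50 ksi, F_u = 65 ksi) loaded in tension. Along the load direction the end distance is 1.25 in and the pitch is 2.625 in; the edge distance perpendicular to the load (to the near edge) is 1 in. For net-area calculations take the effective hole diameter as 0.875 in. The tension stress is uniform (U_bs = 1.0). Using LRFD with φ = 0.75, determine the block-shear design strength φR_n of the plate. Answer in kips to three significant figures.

Shear plane L_v = 1.25 + 3·2.625 = 9.125 in; A_gv = 9.125 × 0.75 = 6.844 in².
A_nv = (9.125 − 3.5·0.875) × 0.75 = 4.547 in².
A_nt = (1 − 0.5·0.875) × 0.75 = 0.4219 in².
0.6 F_u A_nv = 177.3 kips; 0.6 F_y A_gv = 205.3 kips → shear rupture governs the shear term.
R_n = 177.3 + 1.0 × 65 × 0.4219 = 204.8 kips.
Design strength φR_n = 0.75 × 204.8 = 154 kips.

154 kips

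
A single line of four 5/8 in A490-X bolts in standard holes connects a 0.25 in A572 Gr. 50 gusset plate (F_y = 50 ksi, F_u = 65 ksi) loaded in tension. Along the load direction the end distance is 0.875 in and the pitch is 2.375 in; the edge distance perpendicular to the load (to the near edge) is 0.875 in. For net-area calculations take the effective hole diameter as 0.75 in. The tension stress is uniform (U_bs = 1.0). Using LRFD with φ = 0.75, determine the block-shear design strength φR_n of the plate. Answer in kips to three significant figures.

45.4 kips

Shear plane L_v = 0.875 + 3·2.375 = 8 in; A_gv = 8 × 0.25 = 2 in².
A_nv = (8 − 3.5·0.75) × 0.25 = 1.344 in².
A_nt = (0.875 − 0.5·0.75) × 0.25 = 0.125 in².
0.6 F_u A_nv = 52.41 kips; 0.6 F_y A_gv = 60 kips → shear rupture governs the shear term.
R_n = 52.41 + 1.0 × 65 × 0.125 = 60.53 kips.
Design strength φR_n = 0.75 × 60.53 = 45.4 kips.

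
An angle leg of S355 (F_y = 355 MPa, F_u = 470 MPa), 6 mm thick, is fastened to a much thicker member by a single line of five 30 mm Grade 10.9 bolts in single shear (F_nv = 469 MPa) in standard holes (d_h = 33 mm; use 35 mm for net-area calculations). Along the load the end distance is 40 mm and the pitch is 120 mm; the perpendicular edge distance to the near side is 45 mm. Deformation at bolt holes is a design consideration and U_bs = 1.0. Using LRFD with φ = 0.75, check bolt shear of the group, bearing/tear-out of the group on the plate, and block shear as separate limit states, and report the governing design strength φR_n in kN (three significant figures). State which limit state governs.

518 kN (block shear governs)

Bolt shear: A_b = π·30²/4 = 706.9 mm²; R_n = 469 × 706.9 × 5 × 1 / 1000 = 1658 kN → 0.75 × 1658 = 1240 kN.
Bearing: edge l_c = 23.5, r_n = 79.52 kN; interior l_c = 87, r_n = 203 kN; R_n = 79.52 + 4·203 = 891.7 kN → 669 kN.
Block shear: A_gv = 3120, A_nv = 2175, A_nt = 165 mm²; R_n = min(0.6F_uA_nv, 0.6F_yA_gv) + U_bs·F_u·A_nt = 690.9 kN → 518 kN.
Block shear governs: 518 kN.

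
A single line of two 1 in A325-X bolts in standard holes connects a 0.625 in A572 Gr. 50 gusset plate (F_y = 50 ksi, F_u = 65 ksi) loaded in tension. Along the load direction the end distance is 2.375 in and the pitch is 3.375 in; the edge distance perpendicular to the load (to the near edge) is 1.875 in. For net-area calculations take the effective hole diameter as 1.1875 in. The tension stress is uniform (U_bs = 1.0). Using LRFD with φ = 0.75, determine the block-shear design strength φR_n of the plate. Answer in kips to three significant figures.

112 kips

Shear plane L_v = 2.375 + 1·3.375 = 5.75 in; A_gv = 5.75 × 0.625 = 3.594 in².
A_nv = (5.75 − 1.5·1.1875) × 0.625 = 2.48 in².
A_nt = (1.875 − 0.5·1.1875) × 0.625 = 0.8008 in².
0.6 F_u A_nv = 96.74 kips; 0.6 F_y A_gv = 107.8 kips → shear rupture governs the shear term.
R_n = 96.74 + 1.0 × 65 × 0.8008 = 148.8 kips.
Design strength φR_n = 0.75 × 148.8 = 112 kips.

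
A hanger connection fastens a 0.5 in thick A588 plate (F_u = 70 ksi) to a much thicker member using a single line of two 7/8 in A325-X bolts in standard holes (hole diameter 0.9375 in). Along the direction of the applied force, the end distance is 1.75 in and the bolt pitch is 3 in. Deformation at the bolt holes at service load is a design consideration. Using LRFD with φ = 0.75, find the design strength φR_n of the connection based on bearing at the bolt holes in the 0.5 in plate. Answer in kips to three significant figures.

Per bolt r_n = 1.2 l_c t F_u ≤ 2.4 d t F_u; upper limit = 2.4 × 0.875 × 0.5 × 70 = 73.5 kips.
Edge bolt: l_c = 1.75 − 0.9375/2 = 1.281 in → 1.2 × 1.281 × 0.5 × 70 = 53.81 → r_n = 53.81 kips.
Interior bolts: l_c = 3 − 0.9375 = 2.062 in → 1.2 × 2.062 × 0.5 × 70 = 86.62 → r_n = 73.5 kips.
R_n = 1 × 53.81 + 1 × 73.5 = 127.3 kips.
Design strength φR_n = 0.75 × 127.3 = 95.5 kips.

95.5 kips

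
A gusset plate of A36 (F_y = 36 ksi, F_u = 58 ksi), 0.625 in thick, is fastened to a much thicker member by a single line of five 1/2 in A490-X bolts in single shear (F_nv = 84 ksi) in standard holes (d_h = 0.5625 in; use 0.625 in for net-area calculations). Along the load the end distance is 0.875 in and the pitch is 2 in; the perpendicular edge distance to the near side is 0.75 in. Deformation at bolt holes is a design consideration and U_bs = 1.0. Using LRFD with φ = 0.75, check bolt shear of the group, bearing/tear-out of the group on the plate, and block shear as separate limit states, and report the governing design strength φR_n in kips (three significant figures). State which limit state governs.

Bolt shear: A_b = π·0.5²/4 = 0.1963 in²; R_n = 84 × 0.1963 × 5 × 1 = 82.47 kips → 0.75 × 82.47 = 61.9 kips.
Bearing: edge l_c = 0.5938, r_n = 25.83 kips; interior l_c = 1.438, r_n = 43.5 kips; R_n = 25.83 + 4·43.5 = 199.8 kips → 150 kips.
Block shear: A_gv = 5.547, A_nv = 3.789, A_nt = 0.2734 in²; R_n = min(0.6F_uA_nv, 0.6F_yA_gv) + U_bs·F_u·A_nt = 135.7 kips → 102 kips.
Bolt shear governs: 61.9 kips.

61.9 kips (bolt shear governs)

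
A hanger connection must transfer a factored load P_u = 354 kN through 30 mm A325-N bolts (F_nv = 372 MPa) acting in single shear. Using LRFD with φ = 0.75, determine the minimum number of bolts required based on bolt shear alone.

2 bolts

A_b = π·30²/4 = 706.9 mm².
Per-bolt design strength φR_n = 0.75 × 372 × 706.9 × 1 / 1000 = 197.2 kN.
n ≥ 354 / 197.2 = 1.795 → use 2 bolts.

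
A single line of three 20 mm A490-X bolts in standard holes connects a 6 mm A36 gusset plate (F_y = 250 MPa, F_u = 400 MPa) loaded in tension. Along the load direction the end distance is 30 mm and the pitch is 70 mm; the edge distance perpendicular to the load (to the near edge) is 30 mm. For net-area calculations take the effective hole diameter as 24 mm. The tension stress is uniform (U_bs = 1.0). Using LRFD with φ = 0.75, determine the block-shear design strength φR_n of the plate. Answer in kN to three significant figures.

Shear plane L_v = 30 + 2·70 = 170 mm; A_gv = 170 × 6 = 1020 mm².
A_nv = (170 − 2.5·24) × 6 = 660 mm².
A_nt = (30 − 0.5·24) × 6 = 108 mm².
0.6 F_u A_nv = 158.4 kN; 0.6 F_y A_gv = 153 kN → shear yielding governs the shear term.
R_n = 153 + 1.0 × 400 × 108 / 1000 = 196.2 kN.
Design strength φR_n = 0.75 × 196.2 = 147 kN.

147 kN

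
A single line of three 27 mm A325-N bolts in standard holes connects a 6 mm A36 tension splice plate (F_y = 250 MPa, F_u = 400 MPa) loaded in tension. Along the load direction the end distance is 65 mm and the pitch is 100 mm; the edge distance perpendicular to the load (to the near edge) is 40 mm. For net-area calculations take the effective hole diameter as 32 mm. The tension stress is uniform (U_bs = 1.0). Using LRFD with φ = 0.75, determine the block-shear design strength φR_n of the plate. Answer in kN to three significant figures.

222 kN

Shear plane L_v = 65 + 2·100 = 265 mm; A_gv = 265 × 6 = 1590 mm².
A_nv = (265 − 2.5·32) × 6 = 1110 mm².
A_nt = (40 − 0.5·32) × 6 = 144 mm².
0.6 F_u A_nv = 266.4 kN; 0.6 F_y A_gv = 238.5 kN → shear yielding governs the shear term.
R_n = 238.5 + 1.0 × 400 × 144 / 1000 = 296.1 kN.
Design strength φR_n = 0.75 × 296.1 = 222 kN.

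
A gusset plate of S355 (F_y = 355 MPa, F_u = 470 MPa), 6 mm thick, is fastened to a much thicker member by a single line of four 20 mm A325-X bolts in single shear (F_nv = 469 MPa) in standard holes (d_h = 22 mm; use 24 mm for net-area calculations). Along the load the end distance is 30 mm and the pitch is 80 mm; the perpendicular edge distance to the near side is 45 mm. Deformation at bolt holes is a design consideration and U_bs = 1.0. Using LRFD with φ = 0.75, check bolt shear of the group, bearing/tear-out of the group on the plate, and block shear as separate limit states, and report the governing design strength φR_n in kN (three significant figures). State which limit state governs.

306 kN (block shear governs)

Bolt shear: A_b = π·20²/4 = 314.2 mm²; R_n = 469 × 314.2 × 4 × 1 / 1000 = 589.4 kN → 0.75 × 589.4 = 442 kN.
Bearing: edge l_c = 19, r_n = 64.3 kN; interior l_c = 58, r_n = 135.4 kN; R_n = 64.3 + 3·135.4 = 470.4 kN → 353 kN.
Block shear: A_gv = 1620, A_nv = 1116, A_nt = 198 mm²; R_n = min(0.6F_uA_nv, 0.6F_yA_gv) + U_bs·F_u·A_nt = 407.8 kN → 306 kN.
Block shear governs: 306 kN.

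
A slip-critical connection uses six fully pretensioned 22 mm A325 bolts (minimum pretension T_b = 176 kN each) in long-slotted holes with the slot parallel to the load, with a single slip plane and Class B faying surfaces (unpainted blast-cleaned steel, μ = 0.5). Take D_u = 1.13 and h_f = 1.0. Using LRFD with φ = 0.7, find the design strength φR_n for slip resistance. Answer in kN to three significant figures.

R_n = μ · D_u · h_f · T_b · n_s · n_b = 0.5 × 1.13 × 1.0 × 176 × 1 × 6 = 596.6 kN.
Design strength φR_n = 0.7 × 596.6 = 418 kN.

418 kN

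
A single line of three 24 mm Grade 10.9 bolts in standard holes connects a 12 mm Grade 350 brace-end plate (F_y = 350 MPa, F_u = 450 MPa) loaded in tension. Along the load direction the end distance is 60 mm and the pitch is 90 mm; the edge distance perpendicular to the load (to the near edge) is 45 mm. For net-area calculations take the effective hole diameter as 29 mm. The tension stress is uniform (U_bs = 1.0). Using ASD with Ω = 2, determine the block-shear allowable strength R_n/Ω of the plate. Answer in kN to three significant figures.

Shear plane L_v = 60 + 2·90 = 240 mm; A_gv = 240 × 12 = 2880 mm².
A_nv = (240 − 2.5·29) × 12 = 2010 mm².
A_nt = (45 − 0.5·29) × 12 = 366 mm².
0.6 F_u A_nv = 542.7 kN; 0.6 F_y A_gv = 604.8 kN → shear rupture governs the shear term.
R_n = 542.7 + 1.0 × 450 × 366 / 1000 = 707.4 kN.
Allowable strength R_n/Ω = 707.4 / 2 = 354 kN.

354 kN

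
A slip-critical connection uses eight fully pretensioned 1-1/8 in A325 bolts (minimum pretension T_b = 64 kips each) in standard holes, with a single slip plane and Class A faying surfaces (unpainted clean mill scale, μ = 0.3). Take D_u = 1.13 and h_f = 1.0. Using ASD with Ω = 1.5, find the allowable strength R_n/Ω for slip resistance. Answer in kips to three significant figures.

R_n = μ · D_u · h_f · T_b · n_s · n_b = 0.3 × 1.13 × 1.0 × 64 × 1 × 8 = 173.6 kips.
Allowable strength R_n/Ω = 173.6 / 1.5 = 116 kips.

116 kips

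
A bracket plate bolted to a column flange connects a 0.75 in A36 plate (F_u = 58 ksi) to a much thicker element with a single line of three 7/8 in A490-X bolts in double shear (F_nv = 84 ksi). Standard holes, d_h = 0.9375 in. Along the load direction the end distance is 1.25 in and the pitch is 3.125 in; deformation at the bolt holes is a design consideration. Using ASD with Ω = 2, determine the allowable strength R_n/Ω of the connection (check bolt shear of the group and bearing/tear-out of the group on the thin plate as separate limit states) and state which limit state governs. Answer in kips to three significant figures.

112 kips (bearing governs)

Bolt shear: A_b = π·0.875²/4 = 0.6013 in²; R_n = 84 × 0.6013 × 3 × 2 = 303.1 kips → 303.1 / 2 = 152 kips.
Bearing (1.2 l_c t F_u ≤ 2.4 d t F_u): upper limit = 2.4·0.875·0.75·58 = 91.35 kips.
  Edge l_c = 1.25 − 0.9375/2 = 0.7812 → r_n = 40.78 kips; interior l_c = 3.125 − 0.9375 = 2.188 → r_n = 91.35 kips.
  R_n,bearing = 1·40.78 + 2·91.35 = 223.5 kips → 223.5 / 2 = 112 kips.
Bearing governs: 112 kips.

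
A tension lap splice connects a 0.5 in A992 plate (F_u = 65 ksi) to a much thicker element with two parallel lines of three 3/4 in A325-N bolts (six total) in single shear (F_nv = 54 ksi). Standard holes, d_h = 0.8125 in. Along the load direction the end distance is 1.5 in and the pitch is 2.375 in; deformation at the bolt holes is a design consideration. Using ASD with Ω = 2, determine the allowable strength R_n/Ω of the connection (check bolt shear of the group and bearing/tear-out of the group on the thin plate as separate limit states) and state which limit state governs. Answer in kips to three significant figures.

71.6 kips (bolt shear governs)

Bolt shear: A_b = π·0.75²/4 = 0.4418 in²; R_n = 54 × 0.4418 × 6 × 1 = 143.1 kips → 143.1 / 2 = 71.6 kips.
Bearing (1.2 l_c t F_u ≤ 2.4 d t F_u): upper limit = 2.4·0.75·0.5·65 = 58.5 kips.
  Edge l_c = 1.5 − 0.8125/2 = 1.094 → r_n = 42.66 kips; interior l_c = 2.375 − 0.8125 = 1.562 → r_n = 58.5 kips.
  R_n,bearing = 2·42.66 + 4·58.5 = 319.3 kips → 319.3 / 2 = 160 kips.
Bolt shear governs: 71.6 kips.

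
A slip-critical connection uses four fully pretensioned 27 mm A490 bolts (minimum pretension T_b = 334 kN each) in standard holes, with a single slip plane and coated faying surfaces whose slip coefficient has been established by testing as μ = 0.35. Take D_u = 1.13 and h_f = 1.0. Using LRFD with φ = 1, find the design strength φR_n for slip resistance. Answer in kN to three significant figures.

R_n = μ · D_u · h_f · T_b · n_s · n_b = 0.35 × 1.13 × 1.0 × 334 × 1 × 4 = 528.4 kN.
Design strength φR_n = 1 × 528.4 = 528 kN.

528 kN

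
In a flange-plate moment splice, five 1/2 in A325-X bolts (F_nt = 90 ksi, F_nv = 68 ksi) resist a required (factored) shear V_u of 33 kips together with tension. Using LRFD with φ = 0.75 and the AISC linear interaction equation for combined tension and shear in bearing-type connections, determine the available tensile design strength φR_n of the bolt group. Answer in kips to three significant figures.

A_b = π·0.5²/4 = 0.1963 in²; f_rv = 33 / (5 × 0.1963) = 33.61 ksi.
F'_nt = 1.3 F_nt − (F_nt / φF_nv) f_rv = 1.3·90 − (90/(0.75·68))·33.61 = 57.68 ksi, capped at F_nt → F'_nt = 57.68 ksi.
R_n = F'_nt · A_b · n = 57.68 × 0.1963 × 5 = 56.63 kips.
Design strength φR_n = 0.75 × 56.63 = 42.5 kips.

42.5 kips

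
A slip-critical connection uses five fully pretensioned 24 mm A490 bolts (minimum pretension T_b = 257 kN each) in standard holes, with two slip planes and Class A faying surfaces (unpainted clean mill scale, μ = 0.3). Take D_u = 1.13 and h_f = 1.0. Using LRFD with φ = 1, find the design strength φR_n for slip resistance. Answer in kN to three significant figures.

R_n = μ · D_u · h_f · T_b · n_s · n_b = 0.3 × 1.13 × 1.0 × 257 × 2 × 5 = 871.2 kN.
Design strength φR_n = 1 × 871.2 = 871 kN.

871 kN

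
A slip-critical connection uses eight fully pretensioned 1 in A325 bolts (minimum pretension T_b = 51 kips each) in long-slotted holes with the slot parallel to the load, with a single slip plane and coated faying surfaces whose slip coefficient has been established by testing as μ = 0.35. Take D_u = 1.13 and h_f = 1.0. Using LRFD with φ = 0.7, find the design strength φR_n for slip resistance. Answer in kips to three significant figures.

R_n = μ · D_u · h_f · T_b · n_s · n_b = 0.35 × 1.13 × 1.0 × 51 × 1 × 8 = 161.4 kips.
Design strength φR_n = 0.7 × 161.4 = 113 kips.

113 kips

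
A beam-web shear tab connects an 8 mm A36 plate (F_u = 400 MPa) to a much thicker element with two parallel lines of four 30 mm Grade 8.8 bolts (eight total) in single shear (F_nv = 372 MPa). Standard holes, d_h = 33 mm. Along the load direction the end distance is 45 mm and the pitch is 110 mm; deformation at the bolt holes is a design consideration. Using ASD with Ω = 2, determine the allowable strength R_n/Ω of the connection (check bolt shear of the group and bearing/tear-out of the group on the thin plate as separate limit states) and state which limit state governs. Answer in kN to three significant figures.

801 kN (bearing governs)

Bolt shear: A_b = π·30²/4 = 706.9 mm²; R_n = 372 × 706.9 × 8 × 1 / 1000 = 2104 kN → 2104 / 2 = 1050 kN.
Bearing (1.2 l_c t F_u ≤ 2.4 d t F_u): upper limit = 2.4·30·8·400 / 1000 = 230.4 kN.
  Edge l_c = 45 − 33/2 = 28.5 → r_n = 109.4 kN; interior l_c = 110 − 33 = 77 → r_n = 230.4 kN.
  R_n,bearing = 2·109.4 + 6·230.4 = 1601 kN → 1601 / 2 = 801 kN.
Bearing governs: 801 kN.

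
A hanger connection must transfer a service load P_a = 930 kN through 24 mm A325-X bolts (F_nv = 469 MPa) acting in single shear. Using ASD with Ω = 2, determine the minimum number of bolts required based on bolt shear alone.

9 bolts

A_b = π·24²/4 = 452.4 mm².
Per-bolt allowable strength R_n/Ω = 469 × 452.4 × 1 / 1000 / 2 = 106.1 kN.
n ≥ 930 / 106.1 = 8.767 → use 9 bolts.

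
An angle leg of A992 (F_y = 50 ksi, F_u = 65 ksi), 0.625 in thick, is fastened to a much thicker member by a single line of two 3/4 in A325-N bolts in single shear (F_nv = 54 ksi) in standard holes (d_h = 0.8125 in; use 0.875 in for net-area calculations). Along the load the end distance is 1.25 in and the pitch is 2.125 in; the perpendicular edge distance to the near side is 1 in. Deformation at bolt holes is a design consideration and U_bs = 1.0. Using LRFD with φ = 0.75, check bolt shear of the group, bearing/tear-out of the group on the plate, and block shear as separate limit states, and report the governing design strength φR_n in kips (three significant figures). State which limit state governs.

35.8 kips (bolt shear governs)

Bolt shear: A_b = π·0.75²/4 = 0.4418 in²; R_n = 54 × 0.4418 × 2 × 1 = 47.71 kips → 0.75 × 47.71 = 35.8 kips.
Bearing: edge l_c = 0.8438, r_n = 41.13 kips; interior l_c = 1.312, r_n = 63.98 kips; R_n = 41.13 + 1·63.98 = 105.1 kips → 78.8 kips.
Block shear: A_gv = 2.109, A_nv = 1.289, A_nt = 0.3516 in²; R_n = min(0.6F_uA_nv, 0.6F_yA_gv) + U_bs·F_u·A_nt = 73.12 kips → 54.8 kips.
Bolt shear governs: 35.8 kips.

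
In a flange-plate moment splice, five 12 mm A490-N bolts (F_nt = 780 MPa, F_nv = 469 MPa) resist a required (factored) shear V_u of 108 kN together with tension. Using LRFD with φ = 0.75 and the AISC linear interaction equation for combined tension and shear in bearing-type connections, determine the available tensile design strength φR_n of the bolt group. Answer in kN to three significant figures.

250 kN

A_b = π·12²/4 = 113.1 mm²; f_rv = 108 × 1000 / (5 × 113.1) = 191 MPa.
F'_nt = 1.3 F_nt − (F_nt / φF_nv) f_rv = 1.3·780 − (780/(0.75·469))·191 = 590.5 MPa, capped at F_nt → F'_nt = 590.5 MPa.
R_n = F'_nt · A_b · n = 590.5 × 113.1 × 5 / 1000 = 333.9 kN.
Design strength φR_n = 0.75 × 333.9 = 250 kN.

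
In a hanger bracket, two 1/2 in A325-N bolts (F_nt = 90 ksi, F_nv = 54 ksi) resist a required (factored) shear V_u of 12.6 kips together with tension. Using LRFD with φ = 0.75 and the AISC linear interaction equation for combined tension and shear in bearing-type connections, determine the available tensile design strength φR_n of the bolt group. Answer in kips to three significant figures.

A_b = π·0.5²/4 = 0.1963 in²; f_rv = 12.6 / (2 × 0.1963) = 32.09 ksi.
F'_nt = 1.3 F_nt − (F_nt / φF_nv) f_rv = 1.3·90 − (90/(0.75·54))·32.09 = 45.7 ksi, capped at F_nt → F'_nt = 45.7 ksi.
R_n = F'_nt · A_b · n = 45.7 × 0.1963 × 2 = 17.95 kips.
Design strength φR_n = 0.75 × 17.95 = 13.5 kips.

13.5 kips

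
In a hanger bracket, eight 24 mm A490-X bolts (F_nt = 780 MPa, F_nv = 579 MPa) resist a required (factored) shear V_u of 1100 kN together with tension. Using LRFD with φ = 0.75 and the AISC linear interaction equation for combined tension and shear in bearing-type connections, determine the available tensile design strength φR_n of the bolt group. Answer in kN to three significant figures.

A_b = π·24²/4 = 452.4 mm²; f_rv = 1100 × 1000 / (8 × 452.4) = 303.9 MPa.
F'_nt = 1.3 F_nt − (F_nt / φF_nv) f_rv = 1.3·780 − (780/(0.75·579))·303.9 = 468.1 MPa, capped at F_nt → F'_nt = 468.1 MPa.
R_n = F'_nt · A_b · n = 468.1 × 452.4 × 8 / 1000 = 1694 kN.
Design strength φR_n = 0.75 × 1694 = 1270 kN.

1270 kN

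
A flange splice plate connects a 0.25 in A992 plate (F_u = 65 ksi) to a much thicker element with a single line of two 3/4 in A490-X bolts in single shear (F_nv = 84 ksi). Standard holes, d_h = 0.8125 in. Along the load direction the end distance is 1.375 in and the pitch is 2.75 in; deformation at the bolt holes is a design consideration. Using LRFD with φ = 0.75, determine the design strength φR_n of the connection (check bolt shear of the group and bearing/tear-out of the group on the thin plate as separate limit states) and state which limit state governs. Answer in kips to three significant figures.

36.1 kips (bearing governs)

Bolt shear: A_b = π·0.75²/4 = 0.4418 in²; R_n = 84 × 0.4418 × 2 × 1 = 74.22 kips → 0.75 × 74.22 = 55.7 kips.
Bearing (1.2 l_c t F_u ≤ 2.4 d t F_u): upper limit = 2.4·0.75·0.25·65 = 29.25 kips.
  Edge l_c = 1.375 − 0.8125/2 = 0.9688 → r_n = 18.89 kips; interior l_c = 2.75 − 0.8125 = 1.938 → r_n = 29.25 kips.
  R_n,bearing = 1·18.89 + 1·29.25 = 48.14 kips → 0.75 × 48.14 = 36.1 kips.
Bearing governs: 36.1 kips.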